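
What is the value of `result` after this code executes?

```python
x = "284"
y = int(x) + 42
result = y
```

x = '284'; y = 326; result = 326

326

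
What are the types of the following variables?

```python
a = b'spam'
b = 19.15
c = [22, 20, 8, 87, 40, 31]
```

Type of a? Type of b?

a is assigned a bytes literal (b'...' prefix); b is assigned a number with a decimal point, so it is a float

bytes, float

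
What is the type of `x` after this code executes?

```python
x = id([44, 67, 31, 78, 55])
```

id() returns int

int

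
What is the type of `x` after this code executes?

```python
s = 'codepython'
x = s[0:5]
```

Slicing a str returns str

str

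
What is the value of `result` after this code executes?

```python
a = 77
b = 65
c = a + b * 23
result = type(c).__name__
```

a is int; b is int; c is int; result = 'int'

'int'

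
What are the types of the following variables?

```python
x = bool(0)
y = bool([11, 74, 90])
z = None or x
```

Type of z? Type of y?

None or bool returns the bool; bool() returns bool

bool, bool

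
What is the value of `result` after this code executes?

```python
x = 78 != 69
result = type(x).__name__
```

x is bool; result = 'bool'

'bool'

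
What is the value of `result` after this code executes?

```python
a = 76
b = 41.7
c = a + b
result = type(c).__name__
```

a is int; b is float; c is float; result = 'float'

'float'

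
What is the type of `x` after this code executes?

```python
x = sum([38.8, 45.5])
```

sum() of floats returns float

float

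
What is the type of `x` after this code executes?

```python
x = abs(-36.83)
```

abs() of float returns float

float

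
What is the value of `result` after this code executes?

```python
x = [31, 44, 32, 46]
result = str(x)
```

x = [31, 44, 32, 46]; result = '[31, 44, 32, 46]'

'[31, 44, 32, 46]'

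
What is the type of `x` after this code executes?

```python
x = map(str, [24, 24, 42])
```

map() returns a map object

map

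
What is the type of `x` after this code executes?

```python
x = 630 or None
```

'or' returns first truthy value

int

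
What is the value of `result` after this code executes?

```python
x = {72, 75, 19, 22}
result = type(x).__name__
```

x is set; result = 'set'

'set'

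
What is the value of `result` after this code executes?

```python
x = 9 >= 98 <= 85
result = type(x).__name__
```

x is bool; result = 'bool'

'bool'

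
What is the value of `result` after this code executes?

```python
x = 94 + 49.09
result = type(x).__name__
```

x is float; result = 'float'

'float'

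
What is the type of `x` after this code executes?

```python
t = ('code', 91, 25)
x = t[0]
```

Index 0 of tuple is a str literal

str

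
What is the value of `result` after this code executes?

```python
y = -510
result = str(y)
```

y = -510; result = '-510'

'-510'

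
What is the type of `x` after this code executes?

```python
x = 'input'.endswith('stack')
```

str.endswith() returns bool

bool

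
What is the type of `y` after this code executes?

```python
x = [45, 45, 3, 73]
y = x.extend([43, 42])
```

list.extend() returns None

NoneType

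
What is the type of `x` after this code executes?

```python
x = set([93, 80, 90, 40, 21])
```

set() constructor returns set

set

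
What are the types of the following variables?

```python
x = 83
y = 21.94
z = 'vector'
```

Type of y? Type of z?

y is assigned a number with a decimal point, so it is a float; z is assigned a quoted string literal, so it is a str

float, str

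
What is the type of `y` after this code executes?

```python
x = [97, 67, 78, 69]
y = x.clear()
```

list.clear() returns None

NoneType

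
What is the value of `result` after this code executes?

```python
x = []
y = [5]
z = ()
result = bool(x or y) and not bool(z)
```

x = []; y = [5]; z = (); result = True

True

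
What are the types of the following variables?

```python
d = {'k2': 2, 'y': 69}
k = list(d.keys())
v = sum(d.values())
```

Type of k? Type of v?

list() converts to list; sum of ints is int

list, int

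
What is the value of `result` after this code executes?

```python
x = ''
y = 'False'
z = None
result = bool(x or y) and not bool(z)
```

x = ''; y = 'False'; z = None; result = True

True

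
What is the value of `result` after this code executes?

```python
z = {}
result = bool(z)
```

z = {}; result = False

False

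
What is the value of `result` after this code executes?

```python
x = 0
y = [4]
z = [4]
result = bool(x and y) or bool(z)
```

x = 0; y = [4]; z = [4]; result = True

True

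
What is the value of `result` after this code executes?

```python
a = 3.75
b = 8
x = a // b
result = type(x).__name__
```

a is float; b is int; x is float; result = 'float'

'float'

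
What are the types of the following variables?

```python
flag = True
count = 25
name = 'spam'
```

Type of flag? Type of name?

flag is assigned the constant True, which has type bool; name is assigned a quoted string literal, so it is a str

bool, str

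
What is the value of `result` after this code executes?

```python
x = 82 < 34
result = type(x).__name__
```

x is bool; result = 'bool'

'bool'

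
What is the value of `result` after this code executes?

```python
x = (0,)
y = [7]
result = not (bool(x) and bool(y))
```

x = (0,); y = [7]; result = False

False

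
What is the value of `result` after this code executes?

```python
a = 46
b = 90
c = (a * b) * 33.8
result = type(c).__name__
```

a is int; b is int; c is float; result = 'float'

'float'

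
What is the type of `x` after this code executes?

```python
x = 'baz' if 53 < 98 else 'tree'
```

Both branches of conditional are str

str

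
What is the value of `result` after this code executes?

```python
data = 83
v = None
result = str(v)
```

data = 83; v = None; result = 'None'

'None'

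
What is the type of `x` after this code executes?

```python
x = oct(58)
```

oct() returns str representation

str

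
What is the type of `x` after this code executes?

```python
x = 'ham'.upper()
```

str.upper() returns str

str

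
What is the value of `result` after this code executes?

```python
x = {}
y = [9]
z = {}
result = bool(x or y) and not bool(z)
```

x = {}; y = [9]; z = {}; result = True

True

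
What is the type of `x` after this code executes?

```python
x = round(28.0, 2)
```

round() with decimal places returns float

float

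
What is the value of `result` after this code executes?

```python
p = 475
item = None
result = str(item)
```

p = 475; item = None; result = 'None'

'None'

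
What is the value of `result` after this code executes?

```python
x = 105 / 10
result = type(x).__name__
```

x is float; result = 'float'

'float'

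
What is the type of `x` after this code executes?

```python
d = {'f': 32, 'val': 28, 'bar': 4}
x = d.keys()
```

.keys() returns dict_keys view

dict_keys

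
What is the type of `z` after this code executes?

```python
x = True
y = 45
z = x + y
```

bool + int = int (bool is subclass of int)

int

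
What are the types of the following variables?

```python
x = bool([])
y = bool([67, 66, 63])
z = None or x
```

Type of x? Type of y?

bool() returns bool; bool() returns bool

bool, bool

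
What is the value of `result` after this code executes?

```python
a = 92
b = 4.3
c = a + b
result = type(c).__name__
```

a is int; b is float; c is float; result = 'float'

'float'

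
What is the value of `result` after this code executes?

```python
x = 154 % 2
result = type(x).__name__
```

x is int; result = 'int'

'int'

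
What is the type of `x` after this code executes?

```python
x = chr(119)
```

chr() returns str (single char)

str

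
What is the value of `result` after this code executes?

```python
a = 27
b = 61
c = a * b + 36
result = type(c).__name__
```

a is int; b is int; c is int; result = 'int'

'int'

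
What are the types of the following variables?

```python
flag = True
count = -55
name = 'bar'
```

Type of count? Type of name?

count is assigned a bare integer (no decimal point), so it is an int; name is assigned a quoted string literal, so it is a str

int, str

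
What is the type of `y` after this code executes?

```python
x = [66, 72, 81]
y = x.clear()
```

list.clear() returns None

NoneType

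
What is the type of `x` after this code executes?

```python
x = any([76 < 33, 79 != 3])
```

any() returns bool

bool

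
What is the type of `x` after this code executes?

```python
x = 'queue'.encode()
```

str.encode() returns bytes

bytes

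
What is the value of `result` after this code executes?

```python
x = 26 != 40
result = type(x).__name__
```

x is bool; result = 'bool'

'bool'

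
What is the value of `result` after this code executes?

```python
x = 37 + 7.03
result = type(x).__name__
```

x is float; result = 'float'

'float'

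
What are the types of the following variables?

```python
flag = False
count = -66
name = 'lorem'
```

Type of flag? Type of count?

flag is assigned the constant False, which has type bool; count is assigned a bare integer (no decimal point), so it is an int

bool, int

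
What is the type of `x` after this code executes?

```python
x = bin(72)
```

bin() returns str representation

str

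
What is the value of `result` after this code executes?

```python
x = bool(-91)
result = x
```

x = True; result = True

True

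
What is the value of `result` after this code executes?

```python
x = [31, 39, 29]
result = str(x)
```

x = [31, 39, 29]; result = '[31, 39, 29]'

'[31, 39, 29]'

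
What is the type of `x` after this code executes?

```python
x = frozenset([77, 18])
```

frozenset() returns frozenset

frozenset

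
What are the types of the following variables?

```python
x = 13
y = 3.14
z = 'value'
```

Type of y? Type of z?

y is assigned a number with a decimal point, so it is a float; z is assigned a quoted string literal, so it is a str

float, str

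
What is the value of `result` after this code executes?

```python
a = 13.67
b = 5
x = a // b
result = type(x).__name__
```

a is float; b is int; x is float; result = 'float'

'float'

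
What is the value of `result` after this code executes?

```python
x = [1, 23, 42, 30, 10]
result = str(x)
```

x = [1, 23, 42, 30, 10]; result = '[1, 23, 42, 30, 10]'

'[1, 23, 42, 30, 10]'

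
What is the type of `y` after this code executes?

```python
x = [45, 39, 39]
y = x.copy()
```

list.copy() returns list

list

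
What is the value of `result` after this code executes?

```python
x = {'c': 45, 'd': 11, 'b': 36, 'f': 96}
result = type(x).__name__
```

x is dict; result = 'dict'

'dict'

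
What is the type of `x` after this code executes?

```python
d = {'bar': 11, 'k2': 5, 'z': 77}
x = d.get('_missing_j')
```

dict.get() returns None when key not found

NoneType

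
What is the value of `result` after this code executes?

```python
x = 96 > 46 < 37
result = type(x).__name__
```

x is bool; result = 'bool'

'bool'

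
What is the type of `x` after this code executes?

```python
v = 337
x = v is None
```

'is' comparison returns bool

bool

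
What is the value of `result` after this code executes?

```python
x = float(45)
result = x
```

x = 45.0; result = 45.0

45.0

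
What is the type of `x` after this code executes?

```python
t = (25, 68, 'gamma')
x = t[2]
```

Index 2 of tuple is a str literal

str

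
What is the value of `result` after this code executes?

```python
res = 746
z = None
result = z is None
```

res = 746; z = None; result = True

True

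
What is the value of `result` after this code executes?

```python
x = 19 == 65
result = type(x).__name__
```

x is bool; result = 'bool'

'bool'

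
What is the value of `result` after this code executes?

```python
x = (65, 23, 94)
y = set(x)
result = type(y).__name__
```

x is tuple; y is set; result = 'set'

'set'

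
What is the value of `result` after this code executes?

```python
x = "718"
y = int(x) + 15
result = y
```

x = '718'; y = 733; result = 733

733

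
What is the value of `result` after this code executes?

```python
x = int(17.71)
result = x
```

x = 17; result = 17

17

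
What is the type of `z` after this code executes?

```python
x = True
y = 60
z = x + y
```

bool + int = int (bool is subclass of int)

int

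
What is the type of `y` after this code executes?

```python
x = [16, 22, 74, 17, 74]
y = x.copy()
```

list.copy() returns list

list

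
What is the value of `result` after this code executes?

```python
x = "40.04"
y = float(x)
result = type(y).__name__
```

x is str; y is float; result = 'float'

'float'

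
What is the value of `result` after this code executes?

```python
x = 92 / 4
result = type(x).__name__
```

x is float; result = 'float'

'float'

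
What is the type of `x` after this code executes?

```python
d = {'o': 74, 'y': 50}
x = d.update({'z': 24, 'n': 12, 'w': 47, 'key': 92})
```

dict.update() returns None

NoneType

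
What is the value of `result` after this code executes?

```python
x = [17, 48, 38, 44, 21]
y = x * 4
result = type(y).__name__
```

x is list; y is list; result = 'list'

'list'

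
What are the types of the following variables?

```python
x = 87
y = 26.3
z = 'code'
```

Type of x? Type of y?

x is assigned a bare integer (no decimal point), so it is an int; y is assigned a number with a decimal point, so it is a float

int, float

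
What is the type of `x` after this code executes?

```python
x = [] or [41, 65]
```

'or' returns first truthy value (list)

list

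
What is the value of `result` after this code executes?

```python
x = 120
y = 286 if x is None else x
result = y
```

x = 120; y = 120; result = 120

120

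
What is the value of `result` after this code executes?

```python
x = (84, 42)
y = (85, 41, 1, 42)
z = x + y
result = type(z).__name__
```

x is tuple; y is tuple; z is tuple; result = 'tuple'

'tuple'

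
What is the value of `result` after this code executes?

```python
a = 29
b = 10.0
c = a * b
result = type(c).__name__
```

a is int; b is float; c is float; result = 'float'

'float'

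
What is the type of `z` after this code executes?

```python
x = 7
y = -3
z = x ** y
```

int ** negative = float

float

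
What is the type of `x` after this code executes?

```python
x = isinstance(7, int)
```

isinstance() returns bool

bool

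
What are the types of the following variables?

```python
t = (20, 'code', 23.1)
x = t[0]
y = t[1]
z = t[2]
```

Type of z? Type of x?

tuple[2] is float; tuple[0] is int

float, int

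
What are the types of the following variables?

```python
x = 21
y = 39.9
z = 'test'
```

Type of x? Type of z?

x is assigned a bare integer (no decimal point), so it is an int; z is assigned a quoted string literal, so it is a str

int, str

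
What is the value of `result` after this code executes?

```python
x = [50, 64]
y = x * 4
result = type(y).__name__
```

x is list; y is list; result = 'list'

'list'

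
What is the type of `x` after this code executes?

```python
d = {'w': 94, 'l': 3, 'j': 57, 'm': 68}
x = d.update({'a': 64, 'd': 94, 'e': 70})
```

dict.update() returns None

NoneType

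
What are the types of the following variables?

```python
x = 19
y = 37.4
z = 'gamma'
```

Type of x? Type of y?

x is assigned a bare integer (no decimal point), so it is an int; y is assigned a number with a decimal point, so it is a float

int, float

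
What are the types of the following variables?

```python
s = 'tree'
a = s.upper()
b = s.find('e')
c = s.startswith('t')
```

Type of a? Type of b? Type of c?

upper() returns str; find() returns int; startswith() returns bool

str, int, bool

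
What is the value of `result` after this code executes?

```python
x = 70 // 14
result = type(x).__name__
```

x is int; result = 'int'

'int'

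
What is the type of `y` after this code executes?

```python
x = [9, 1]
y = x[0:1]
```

Slicing a list returns a list

list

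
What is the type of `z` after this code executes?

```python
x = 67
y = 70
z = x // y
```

int // int = int

int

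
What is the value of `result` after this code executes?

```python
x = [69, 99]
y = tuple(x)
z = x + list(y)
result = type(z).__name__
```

x is list; y is tuple; z is list; result = 'list'

'list'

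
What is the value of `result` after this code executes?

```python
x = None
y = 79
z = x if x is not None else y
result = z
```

x = None; y = 79; z = 79; result = 79

79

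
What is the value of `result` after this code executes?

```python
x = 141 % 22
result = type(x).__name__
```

x is int; result = 'int'

'int'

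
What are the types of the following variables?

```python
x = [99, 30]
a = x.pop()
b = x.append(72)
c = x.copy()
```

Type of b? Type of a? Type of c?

append() returns None; pop() returns element; copy() returns list

NoneType, int, list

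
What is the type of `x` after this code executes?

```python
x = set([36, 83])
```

set() constructor returns set

set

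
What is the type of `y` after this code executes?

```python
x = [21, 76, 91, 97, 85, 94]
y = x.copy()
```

list.copy() returns list

list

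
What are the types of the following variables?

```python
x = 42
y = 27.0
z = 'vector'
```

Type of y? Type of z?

y is assigned a number with a decimal point, so it is a float; z is assigned a quoted string literal, so it is a str

float, str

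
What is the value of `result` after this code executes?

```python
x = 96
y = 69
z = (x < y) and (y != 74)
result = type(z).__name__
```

x is int; y is int; z is bool; result = 'bool'

'bool'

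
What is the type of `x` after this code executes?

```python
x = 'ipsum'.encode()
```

str.encode() returns bytes

bytes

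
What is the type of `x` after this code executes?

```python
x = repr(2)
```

repr() returns str

str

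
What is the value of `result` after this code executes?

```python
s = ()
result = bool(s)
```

s = (); result = False

False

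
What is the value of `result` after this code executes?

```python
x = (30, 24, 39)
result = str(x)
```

x = (30, 24, 39); result = '(30, 24, 39)'

'(30, 24, 39)'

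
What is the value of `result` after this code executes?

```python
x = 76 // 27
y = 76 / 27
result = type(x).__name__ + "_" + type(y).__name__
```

x is int; y is float; result = 'int_float'

'int_float'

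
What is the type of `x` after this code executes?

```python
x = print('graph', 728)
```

print() returns None

NoneType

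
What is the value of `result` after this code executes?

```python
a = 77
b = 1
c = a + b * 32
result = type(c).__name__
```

a is int; b is int; c is int; result = 'int'

'int'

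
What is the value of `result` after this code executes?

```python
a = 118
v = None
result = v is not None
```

a = 118; v = None; result = False

False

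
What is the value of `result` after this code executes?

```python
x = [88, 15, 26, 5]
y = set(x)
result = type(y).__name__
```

x is list; y is set; result = 'set'

'set'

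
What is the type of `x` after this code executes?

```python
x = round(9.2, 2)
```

round() with decimal places returns float

float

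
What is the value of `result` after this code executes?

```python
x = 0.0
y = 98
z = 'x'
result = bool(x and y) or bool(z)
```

x = 0.0; y = 98; z = 'x'; result = True

True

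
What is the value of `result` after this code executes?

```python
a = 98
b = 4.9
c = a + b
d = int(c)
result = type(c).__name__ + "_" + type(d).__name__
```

a is int; b is float; c is float; d is int; result = 'float_int'

'float_int'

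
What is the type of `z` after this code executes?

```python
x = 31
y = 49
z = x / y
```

int / int = float

float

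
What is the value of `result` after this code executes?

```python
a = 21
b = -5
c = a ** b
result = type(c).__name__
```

a is int; b is int; c is float; result = 'float'

'float'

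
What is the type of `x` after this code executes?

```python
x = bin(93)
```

bin() returns str representation

str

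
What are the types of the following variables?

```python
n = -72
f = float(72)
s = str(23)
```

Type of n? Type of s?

n is assigned a bare integer (no decimal point), so it is an int; s is assigned the result of calling str(), which returns a str

int, str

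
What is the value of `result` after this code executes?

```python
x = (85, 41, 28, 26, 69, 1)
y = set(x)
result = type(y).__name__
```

x is tuple; y is set; result = 'set'

'set'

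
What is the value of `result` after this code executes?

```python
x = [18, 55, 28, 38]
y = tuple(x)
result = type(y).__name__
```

x is list; y is tuple; result = 'tuple'

'tuple'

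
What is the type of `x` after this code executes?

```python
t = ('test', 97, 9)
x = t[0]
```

Index 0 of tuple is a str literal

str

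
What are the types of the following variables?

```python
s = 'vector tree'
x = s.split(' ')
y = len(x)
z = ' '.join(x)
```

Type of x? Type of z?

str.split() returns list; str.join() returns str

list, str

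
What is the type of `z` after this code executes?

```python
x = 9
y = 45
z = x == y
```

Equality comparison returns bool

bool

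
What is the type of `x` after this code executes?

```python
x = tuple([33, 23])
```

tuple() constructor returns tuple

tuple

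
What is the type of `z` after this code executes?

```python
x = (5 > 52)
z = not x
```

'not' returns bool

bool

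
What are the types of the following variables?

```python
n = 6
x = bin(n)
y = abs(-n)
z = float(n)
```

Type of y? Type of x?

abs() of int returns int; bin() returns str

int, str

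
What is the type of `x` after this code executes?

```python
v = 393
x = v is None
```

'is' comparison returns bool

bool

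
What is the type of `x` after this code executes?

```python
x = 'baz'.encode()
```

str.encode() returns bytes

bytes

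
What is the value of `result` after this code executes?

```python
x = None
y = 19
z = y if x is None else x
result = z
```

x = None; y = 19; z = 19; result = 19

19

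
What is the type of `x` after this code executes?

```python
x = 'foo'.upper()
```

str.upper() returns str

str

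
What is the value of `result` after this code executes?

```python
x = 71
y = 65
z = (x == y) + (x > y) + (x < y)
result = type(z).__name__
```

x is int; y is int; z is int; result = 'int'

'int'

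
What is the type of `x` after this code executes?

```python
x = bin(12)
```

bin() returns str representation

str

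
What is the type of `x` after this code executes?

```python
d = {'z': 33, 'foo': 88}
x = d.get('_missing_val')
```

dict.get() returns None when key not found

NoneType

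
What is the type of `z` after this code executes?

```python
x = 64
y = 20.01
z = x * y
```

int * float = float

float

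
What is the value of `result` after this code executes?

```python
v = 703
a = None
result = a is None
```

v = 703; a = None; result = True

True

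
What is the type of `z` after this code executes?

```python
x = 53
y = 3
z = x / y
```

int / int = float

float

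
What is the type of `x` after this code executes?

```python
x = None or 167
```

'or' with None returns the other truthy value

int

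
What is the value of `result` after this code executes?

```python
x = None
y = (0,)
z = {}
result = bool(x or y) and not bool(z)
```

x = None; y = (0,); z = {}; result = True

True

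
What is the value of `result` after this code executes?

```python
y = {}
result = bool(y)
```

y = {}; result = False

False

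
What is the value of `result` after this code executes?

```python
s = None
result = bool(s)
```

s = None; result = False

False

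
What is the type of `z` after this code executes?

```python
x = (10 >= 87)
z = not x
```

'not' returns bool

bool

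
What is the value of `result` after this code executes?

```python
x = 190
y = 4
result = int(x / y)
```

x = 190; y = 4; result = 47

47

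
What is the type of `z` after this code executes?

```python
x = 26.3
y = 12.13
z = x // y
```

float // float = float

float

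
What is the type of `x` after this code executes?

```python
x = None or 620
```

'or' with None returns the other truthy value

int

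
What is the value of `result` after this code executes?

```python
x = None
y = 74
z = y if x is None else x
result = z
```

x = None; y = 74; z = 74; result = 74

74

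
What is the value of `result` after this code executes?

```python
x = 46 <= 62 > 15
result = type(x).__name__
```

x is bool; result = 'bool'

'bool'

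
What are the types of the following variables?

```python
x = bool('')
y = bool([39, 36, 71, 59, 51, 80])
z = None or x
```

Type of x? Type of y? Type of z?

bool() returns bool; bool() returns bool; None or bool returns the bool

bool, bool, bool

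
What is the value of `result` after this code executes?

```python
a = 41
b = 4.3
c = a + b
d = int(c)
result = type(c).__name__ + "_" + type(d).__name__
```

a is int; b is float; c is float; d is int; result = 'float_int'

'float_int'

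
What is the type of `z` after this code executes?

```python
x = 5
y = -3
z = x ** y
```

int ** negative = float

float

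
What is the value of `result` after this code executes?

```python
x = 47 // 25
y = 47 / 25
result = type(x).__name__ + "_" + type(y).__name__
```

x is int; y is float; result = 'int_float'

'int_float'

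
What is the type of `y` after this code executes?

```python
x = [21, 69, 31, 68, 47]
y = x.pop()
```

list.pop() returns the popped element

int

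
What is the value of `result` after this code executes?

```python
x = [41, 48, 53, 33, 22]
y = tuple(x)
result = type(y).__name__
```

x is list; y is tuple; result = 'tuple'

'tuple'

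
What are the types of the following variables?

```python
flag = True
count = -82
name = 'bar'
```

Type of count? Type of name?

count is assigned a bare integer (no decimal point), so it is an int; name is assigned a quoted string literal, so it is a str

int, str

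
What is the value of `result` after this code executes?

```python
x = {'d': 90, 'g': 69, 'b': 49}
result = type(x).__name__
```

x is dict; result = 'dict'

'dict'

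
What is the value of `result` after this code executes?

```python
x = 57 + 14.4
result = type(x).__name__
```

x is float; result = 'float'

'float'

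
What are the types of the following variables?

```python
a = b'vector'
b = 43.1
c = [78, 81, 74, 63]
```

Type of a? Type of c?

a is assigned a bytes literal (b'...' prefix); c is assigned a list literal (square brackets)

bytes, list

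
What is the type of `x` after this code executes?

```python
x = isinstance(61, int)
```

isinstance() returns bool

bool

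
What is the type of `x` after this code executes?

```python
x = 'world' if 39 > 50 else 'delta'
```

Both branches of conditional are str

str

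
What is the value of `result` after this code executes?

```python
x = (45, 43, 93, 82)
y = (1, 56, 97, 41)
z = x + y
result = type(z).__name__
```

x is tuple; y is tuple; z is tuple; result = 'tuple'

'tuple'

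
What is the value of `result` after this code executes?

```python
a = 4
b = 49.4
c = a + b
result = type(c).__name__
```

a is int; b is float; c is float; result = 'float'

'float'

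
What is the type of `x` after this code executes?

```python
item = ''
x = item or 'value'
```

'or' returns first truthy value (str)

str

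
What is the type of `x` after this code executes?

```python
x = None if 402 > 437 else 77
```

402 > 437 is False, so the else branch is taken

int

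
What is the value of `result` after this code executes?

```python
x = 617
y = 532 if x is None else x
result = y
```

x = 617; y = 617; result = 617

617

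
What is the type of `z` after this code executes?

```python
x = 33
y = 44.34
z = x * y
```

int * float = float

float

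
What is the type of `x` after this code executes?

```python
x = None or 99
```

'or' with None returns the other truthy value

int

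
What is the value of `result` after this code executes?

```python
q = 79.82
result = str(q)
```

q = 79.82; result = '79.82'

'79.82'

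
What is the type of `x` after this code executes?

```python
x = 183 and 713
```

'and' with truthy values returns last operand (int)

int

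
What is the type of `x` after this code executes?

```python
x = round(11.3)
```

round() with no decimal places returns int

int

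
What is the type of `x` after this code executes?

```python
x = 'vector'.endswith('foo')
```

str.endswith() returns bool

bool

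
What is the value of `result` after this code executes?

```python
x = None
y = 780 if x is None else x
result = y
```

x = None; y = 780; result = 780

780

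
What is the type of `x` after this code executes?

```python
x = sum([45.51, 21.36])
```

sum() of floats returns float

float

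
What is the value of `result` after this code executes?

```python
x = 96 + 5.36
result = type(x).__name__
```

x is float; result = 'float'

'float'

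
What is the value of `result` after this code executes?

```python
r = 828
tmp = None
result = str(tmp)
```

r = 828; tmp = None; result = 'None'

'None'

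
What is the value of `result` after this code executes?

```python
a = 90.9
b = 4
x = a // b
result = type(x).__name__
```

a is float; b is int; x is float; result = 'float'

'float'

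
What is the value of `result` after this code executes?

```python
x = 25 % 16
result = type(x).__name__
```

x is int; result = 'int'

'int'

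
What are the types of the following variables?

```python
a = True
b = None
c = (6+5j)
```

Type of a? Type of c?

a is assigned the constant True, which has type bool; c is assigned (6+5j), an int plus an imaginary literal (j suffix), which evaluates to complex

bool, complex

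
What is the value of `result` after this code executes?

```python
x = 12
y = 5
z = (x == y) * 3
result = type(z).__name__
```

x is int; y is int; z is int; result = 'int'

'int'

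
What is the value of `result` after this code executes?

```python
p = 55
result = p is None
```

p = 55; result = False

False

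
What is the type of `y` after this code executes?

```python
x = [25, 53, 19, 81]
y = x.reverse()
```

list.reverse() returns None

NoneType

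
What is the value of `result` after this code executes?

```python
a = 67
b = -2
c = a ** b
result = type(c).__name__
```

a is int; b is int; c is float; result = 'float'

'float'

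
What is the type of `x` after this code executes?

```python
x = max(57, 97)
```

max() of ints returns int

int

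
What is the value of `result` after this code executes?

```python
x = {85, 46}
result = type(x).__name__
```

x is set; result = 'set'

'set'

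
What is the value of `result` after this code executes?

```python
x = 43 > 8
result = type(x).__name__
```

x is bool; result = 'bool'

'bool'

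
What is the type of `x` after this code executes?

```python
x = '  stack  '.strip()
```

str.strip() returns str

str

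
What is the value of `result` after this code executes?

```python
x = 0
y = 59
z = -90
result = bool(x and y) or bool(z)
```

x = 0; y = 59; z = -90; result = True

True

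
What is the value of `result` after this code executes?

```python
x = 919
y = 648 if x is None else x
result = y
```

x = 919; y = 919; result = 919

919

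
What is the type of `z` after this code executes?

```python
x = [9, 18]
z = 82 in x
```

'in' operator returns bool

bool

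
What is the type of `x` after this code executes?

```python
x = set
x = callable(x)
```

callable() returns bool

bool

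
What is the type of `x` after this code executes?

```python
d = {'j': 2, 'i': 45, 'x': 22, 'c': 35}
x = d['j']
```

Accessing dict[str, int] with str key returns int

int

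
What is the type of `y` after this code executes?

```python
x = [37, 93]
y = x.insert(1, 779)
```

list.insert() returns None

NoneType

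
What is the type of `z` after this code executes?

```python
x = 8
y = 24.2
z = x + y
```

int + float = float

float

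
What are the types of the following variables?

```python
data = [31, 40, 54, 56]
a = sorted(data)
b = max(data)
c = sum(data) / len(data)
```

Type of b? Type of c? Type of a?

max of ints returns int; int / int = float; sorted() returns list

int, float, list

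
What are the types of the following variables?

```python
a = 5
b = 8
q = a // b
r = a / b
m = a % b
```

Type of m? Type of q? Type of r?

% of ints returns int; // returns int; / returns float

int, int, float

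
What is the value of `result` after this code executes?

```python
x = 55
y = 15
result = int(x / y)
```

x = 55; y = 15; result = 3

3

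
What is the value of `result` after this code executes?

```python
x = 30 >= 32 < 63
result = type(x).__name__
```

x is bool; result = 'bool'

'bool'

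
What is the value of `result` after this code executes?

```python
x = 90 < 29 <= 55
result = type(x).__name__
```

x is bool; result = 'bool'

'bool'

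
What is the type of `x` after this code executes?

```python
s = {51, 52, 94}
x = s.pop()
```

Popping from set[int] returns int

int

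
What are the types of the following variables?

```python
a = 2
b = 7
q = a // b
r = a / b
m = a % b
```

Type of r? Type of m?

/ returns float; % of ints returns int

float, int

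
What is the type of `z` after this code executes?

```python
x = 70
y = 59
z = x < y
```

Comparison returns bool

bool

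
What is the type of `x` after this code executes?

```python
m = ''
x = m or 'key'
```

'or' returns first truthy value (str)

str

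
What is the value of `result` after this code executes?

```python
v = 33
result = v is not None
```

v = 33; result = True

True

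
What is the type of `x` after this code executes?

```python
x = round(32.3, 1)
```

round() with decimal places returns float

float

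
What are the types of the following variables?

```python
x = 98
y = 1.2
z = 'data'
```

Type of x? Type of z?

x is assigned a bare integer (no decimal point), so it is an int; z is assigned a quoted string literal, so it is a str

int, str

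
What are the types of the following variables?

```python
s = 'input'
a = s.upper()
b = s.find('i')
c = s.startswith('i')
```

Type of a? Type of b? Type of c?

upper() returns str; find() returns int; startswith() returns bool

str, int, bool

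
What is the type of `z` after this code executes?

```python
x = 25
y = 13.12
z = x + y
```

int + float = float

float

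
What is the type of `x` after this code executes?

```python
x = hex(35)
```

hex() returns str representation

str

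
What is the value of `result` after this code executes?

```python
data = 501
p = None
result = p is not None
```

data = 501; p = None; result = False

False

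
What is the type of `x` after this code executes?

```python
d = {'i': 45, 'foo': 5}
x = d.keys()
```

.keys() returns dict_keys view

dict_keys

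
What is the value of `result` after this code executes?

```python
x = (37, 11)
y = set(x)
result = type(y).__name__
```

x is tuple; y is set; result = 'set'

'set'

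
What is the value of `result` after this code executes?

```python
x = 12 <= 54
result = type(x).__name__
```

x is bool; result = 'bool'

'bool'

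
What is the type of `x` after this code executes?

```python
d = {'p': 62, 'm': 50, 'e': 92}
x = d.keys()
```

.keys() returns dict_keys view

dict_keys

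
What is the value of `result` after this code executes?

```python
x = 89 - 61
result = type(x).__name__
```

x is int; result = 'int'

'int'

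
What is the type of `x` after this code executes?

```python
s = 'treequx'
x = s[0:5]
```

Slicing a str returns str

str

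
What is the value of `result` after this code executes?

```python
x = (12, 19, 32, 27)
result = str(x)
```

x = (12, 19, 32, 27); result = '(12, 19, 32, 27)'

'(12, 19, 32, 27)'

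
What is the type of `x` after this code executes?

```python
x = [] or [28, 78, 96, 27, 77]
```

'or' returns first truthy value (list)

list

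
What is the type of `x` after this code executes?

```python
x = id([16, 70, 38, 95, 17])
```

id() returns int

int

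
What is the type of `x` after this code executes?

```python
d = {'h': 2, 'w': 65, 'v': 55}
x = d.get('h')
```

dict.get() returns value type when found

int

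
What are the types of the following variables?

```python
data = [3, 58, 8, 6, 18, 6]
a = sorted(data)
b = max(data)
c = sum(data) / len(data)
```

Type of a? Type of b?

sorted() returns list; max of ints returns int

list, int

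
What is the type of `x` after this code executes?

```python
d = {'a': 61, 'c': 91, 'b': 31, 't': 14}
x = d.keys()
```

.keys() returns dict_keys view

dict_keys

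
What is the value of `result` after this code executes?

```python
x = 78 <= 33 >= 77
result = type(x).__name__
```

x is bool; result = 'bool'

'bool'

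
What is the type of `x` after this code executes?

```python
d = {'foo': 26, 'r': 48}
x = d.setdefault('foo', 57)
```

dict.setdefault() returns the (existing or default) value

int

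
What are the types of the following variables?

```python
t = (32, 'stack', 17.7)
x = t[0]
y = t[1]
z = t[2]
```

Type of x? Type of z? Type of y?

tuple[0] is int; tuple[2] is float; tuple[1] is str

int, float, str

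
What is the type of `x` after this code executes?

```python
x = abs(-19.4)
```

abs() of float returns float

float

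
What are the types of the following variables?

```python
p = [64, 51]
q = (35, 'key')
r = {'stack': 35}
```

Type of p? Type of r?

p is assigned a list literal (square brackets); r is assigned a dict literal ({key: value})

list, dict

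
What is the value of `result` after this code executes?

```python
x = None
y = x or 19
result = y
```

x = None; y = 19; result = 19

19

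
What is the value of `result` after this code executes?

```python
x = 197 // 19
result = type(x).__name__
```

x is int; result = 'int'

'int'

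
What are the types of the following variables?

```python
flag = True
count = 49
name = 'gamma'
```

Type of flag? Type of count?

flag is assigned the constant True, which has type bool; count is assigned a bare integer (no decimal point), so it is an int

bool, int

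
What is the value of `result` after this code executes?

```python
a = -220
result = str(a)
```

a = -220; result = '-220'

'-220'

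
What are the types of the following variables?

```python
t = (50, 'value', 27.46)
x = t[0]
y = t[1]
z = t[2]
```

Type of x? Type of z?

tuple[0] is int; tuple[2] is float

int, float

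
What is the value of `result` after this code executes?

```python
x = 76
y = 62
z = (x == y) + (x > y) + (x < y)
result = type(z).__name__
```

x is int; y is int; z is int; result = 'int'

'int'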